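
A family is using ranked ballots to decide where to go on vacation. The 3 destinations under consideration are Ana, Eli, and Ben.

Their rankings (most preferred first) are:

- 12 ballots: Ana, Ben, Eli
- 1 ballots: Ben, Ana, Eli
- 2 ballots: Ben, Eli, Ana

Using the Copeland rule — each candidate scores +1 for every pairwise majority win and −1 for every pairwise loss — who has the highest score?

Ana

Pairwise results:
  Ana vs Eli: Ana wins 13–2.
  Ana vs Ben: Ana wins 12–3.
  Eli vs Ben: Ben wins 15–0.
Copeland scores (wins − losses):
  Ana: 2 − 0 = 2
  Eli: 0 − 2 = -2
  Ben: 1 − 1 = 0
Ana has the best Copeland score.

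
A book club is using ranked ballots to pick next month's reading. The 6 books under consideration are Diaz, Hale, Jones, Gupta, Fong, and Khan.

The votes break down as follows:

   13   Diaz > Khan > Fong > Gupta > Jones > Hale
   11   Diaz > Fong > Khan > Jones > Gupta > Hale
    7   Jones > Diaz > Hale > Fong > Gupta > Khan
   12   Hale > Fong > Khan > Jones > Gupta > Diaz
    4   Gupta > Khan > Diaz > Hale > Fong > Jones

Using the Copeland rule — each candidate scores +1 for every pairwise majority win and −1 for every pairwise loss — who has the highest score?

Diaz

Pairwise results:
  Diaz vs Hale: Diaz wins 35–12.
  Diaz vs Jones: Diaz wins 28–19.
  Diaz vs Gupta: Diaz wins 31–16.
  Diaz vs Fong: Diaz wins 35–12.
  Diaz vs Khan: Diaz wins 31–16.
  Hale vs Jones: Jones wins 31–16.
  Hale vs Gupta: Gupta wins 28–19.
  Hale vs Fong: Fong wins 24–23.
  Hale vs Khan: Khan wins 28–19.
  Jones vs Gupta: Jones wins 30–17.
  Jones vs Fong: Fong wins 40–7.
  Jones vs Khan: Khan wins 40–7.
  Gupta vs Fong: Fong wins 43–4.
  Gupta vs Khan: Khan wins 36–11.
  Fong vs Khan: Fong wins 30–17.
Copeland scores (wins − losses):
  Diaz: 5 − 0 = 5
  Hale: 0 − 5 = -5
  Jones: 2 − 3 = -1
  Gupta: 1 − 4 = -3
  Fong: 4 − 1 = 3
  Khan: 3 − 2 = 1
Diaz has the best Copeland score.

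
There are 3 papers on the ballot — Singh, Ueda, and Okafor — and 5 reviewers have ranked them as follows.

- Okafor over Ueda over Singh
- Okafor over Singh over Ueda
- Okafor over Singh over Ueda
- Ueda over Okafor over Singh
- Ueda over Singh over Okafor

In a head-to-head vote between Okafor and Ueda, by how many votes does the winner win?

Ballots ranking Okafor above Ueda: 3.
Ballots ranking Ueda above Okafor: 2.
Okafor wins 3–2, a margin of 1.

1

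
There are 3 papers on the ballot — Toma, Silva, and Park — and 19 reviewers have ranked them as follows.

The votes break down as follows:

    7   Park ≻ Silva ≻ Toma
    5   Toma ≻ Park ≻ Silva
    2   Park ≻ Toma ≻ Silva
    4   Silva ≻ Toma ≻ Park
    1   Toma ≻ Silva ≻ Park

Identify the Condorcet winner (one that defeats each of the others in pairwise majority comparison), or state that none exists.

There is no Condorcet winner

Head-to-head results (19 voters total):
Toma vs Silva: Silva wins 11–8.
Toma vs Park: Toma wins 10–9.
Silva vs Park: Park wins 14–5.
No candidate beats all others: Toma beats Park beats Silva beats Toma, a majority cycle.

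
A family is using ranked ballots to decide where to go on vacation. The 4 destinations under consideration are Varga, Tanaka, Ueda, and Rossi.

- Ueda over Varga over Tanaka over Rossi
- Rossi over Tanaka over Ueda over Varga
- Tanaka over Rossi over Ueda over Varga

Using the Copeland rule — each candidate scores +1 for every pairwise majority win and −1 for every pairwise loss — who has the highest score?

Pairwise results:
  Varga vs Tanaka: Tanaka wins 2–1.
  Varga vs Ueda: Ueda wins 3–0.
  Varga vs Rossi: Rossi wins 2–1.
  Tanaka vs Ueda: Tanaka wins 2–1.
  Tanaka vs Rossi: Tanaka wins 2–1.
  Ueda vs Rossi: Rossi wins 2–1.
Copeland scores (wins − losses):
  Varga: 0 − 3 = -3
  Tanaka: 3 − 0 = 3
  Ueda: 1 − 2 = -1
  Rossi: 2 − 1 = 1
Tanaka has the best Copeland score.

Tanaka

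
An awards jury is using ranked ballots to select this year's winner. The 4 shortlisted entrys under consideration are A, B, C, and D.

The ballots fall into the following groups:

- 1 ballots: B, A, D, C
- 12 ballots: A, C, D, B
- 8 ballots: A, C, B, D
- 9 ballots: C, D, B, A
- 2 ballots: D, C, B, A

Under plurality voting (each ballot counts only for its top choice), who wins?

First-place vote totals:
  A: 20
  B: 1
  C: 9
  D: 2
A has the most first-place votes.

A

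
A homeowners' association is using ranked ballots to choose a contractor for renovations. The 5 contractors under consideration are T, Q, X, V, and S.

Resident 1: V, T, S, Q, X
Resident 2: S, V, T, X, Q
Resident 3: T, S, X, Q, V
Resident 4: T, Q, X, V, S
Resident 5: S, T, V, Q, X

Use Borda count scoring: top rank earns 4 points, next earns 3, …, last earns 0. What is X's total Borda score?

Borda scores:
  T: 3 + 2 + 4 + 4 + 3 = 16
  Q: 1 + 0 + 1 + 3 + 1 = 6
  X: 0 + 1 + 2 + 2 + 0 = 5
  V: 4 + 3 + 0 + 1 + 2 = 10
  S: 2 + 4 + 3 + 0 + 4 = 13

5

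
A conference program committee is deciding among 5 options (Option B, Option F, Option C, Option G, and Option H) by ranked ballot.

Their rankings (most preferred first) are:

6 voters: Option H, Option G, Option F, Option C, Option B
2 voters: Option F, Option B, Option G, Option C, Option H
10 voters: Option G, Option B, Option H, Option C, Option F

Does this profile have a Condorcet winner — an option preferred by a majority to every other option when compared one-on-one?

Yes

Head-to-head results (18 voters total):
Option B vs Option F: Option B wins 10–8.
Option B vs Option C: Option B wins 12–6.
Option B vs Option G: Option G wins 16–2.
Option B vs Option H: Option B wins 12–6.
Option F vs Option C: Option C wins 10–8.
Option F vs Option G: Option G wins 16–2.
Option F vs Option H: Option H wins 16–2.
Option C vs Option G: Option G wins 18–0.
Option C vs Option H: Option H wins 16–2.
Option G vs Option H: Option G wins 12–6.
Option G beats each rival — Option B (16–2), Option F (16–2), Option C (18–0), Option H (12–6) — so Option G is the Condorcet winner.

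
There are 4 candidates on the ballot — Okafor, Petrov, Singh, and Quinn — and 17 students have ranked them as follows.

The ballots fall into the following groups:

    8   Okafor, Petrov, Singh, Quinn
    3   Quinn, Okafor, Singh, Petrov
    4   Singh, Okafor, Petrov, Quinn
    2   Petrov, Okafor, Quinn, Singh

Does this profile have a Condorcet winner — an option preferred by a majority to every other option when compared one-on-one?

Yes

Head-to-head results (17 voters total):
Okafor vs Petrov: Okafor wins 15–2.
Okafor vs Singh: Okafor wins 13–4.
Okafor vs Quinn: Okafor wins 14–3.
Petrov vs Singh: Petrov wins 10–7.
Petrov vs Quinn: Petrov wins 14–3.
Singh vs Quinn: Singh wins 12–5.
Okafor beats each rival — Petrov (15–2), Singh (13–4), Quinn (14–3) — so Okafor is the Condorcet winner.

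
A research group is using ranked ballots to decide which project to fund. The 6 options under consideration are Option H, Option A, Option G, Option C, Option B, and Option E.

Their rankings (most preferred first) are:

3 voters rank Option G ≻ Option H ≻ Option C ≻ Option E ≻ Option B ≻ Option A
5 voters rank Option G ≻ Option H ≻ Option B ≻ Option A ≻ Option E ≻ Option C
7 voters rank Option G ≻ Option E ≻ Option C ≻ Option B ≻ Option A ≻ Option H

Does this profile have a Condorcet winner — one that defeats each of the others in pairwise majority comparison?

Yes

Head-to-head results (15 voters total):
Option H vs Option A: Option H wins 8–7.
Option H vs Option G: Option G wins 15–0.
Option H vs Option C: Option H wins 8–7.
Option H vs Option B: Option H wins 8–7.
Option H vs Option E: Option H wins 8–7.
Option A vs Option G: Option G wins 15–0.
Option A vs Option C: Option C wins 10–5.
Option A vs Option B: Option B wins 15–0.
Option A vs Option E: Option E wins 10–5.
Option G vs Option C: Option G wins 15–0.
Option G vs Option B: Option G wins 15–0.
Option G vs Option E: Option G wins 15–0.
Option C vs Option B: Option C wins 10–5.
Option C vs Option E: Option E wins 12–3.
Option B vs Option E: Option E wins 10–5.
Option G beats each rival — Option H (15–0), Option A (15–0), Option C (15–0), Option B (15–0), Option E (15–0) — so Option G is the Condorcet winner.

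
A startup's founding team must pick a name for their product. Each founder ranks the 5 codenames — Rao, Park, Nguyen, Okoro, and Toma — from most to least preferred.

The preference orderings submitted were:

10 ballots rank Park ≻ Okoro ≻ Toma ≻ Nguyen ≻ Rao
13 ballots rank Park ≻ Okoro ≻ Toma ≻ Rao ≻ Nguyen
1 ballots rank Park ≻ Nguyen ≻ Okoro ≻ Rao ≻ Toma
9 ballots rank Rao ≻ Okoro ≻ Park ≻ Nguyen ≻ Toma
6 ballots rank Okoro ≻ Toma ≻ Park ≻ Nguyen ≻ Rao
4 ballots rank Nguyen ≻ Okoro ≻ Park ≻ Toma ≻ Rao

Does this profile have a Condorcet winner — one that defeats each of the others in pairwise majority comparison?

Yes

Head-to-head results (43 voters total):
Rao vs Park: Park wins 34–9.
Rao vs Nguyen: Rao wins 22–21.
Rao vs Okoro: Okoro wins 34–9.
Rao vs Toma: Toma wins 33–10.
Park vs Nguyen: Park wins 39–4.
Park vs Okoro: Park wins 24–19.
Park vs Toma: Park wins 37–6.
Nguyen vs Okoro: Okoro wins 38–5.
Nguyen vs Toma: Toma wins 29–14.
Okoro vs Toma: Okoro wins 43–0.
Park beats each rival — Rao (34–9), Nguyen (39–4), Okoro (24–19), Toma (37–6) — so Park is the Condorcet winner.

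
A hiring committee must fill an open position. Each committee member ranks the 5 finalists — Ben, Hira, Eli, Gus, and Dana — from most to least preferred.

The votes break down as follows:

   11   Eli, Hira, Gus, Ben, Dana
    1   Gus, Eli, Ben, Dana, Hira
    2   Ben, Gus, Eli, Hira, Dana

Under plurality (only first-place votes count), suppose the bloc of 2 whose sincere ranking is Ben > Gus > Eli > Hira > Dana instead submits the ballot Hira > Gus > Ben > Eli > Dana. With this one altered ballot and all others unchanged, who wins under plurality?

First-place totals with the altered ballot: Ben 0, Hira 2, Eli 11, Gus 1, Dana 0.
The winner is unchanged: still Eli.

Eli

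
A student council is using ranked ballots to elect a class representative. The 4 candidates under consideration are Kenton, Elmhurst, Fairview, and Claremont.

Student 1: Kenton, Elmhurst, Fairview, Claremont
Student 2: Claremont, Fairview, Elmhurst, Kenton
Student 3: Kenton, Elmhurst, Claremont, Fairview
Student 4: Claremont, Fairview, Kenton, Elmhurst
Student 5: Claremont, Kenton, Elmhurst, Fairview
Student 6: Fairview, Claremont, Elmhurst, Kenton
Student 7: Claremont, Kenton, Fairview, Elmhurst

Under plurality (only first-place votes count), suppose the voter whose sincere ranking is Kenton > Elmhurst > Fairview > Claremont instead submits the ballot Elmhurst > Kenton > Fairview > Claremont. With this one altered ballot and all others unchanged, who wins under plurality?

First-place totals with the altered ballot: Kenton 1, Elmhurst 1, Fairview 1, Claremont 4.
The winner is unchanged: still Claremont.

Claremont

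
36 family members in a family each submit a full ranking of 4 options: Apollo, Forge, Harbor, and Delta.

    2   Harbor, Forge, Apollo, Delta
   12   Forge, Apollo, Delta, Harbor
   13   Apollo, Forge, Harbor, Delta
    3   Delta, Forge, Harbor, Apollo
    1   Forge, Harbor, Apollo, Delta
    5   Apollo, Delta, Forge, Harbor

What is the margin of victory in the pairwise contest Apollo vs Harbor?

24

Ballots ranking Apollo above Harbor: 12+13+5 = 30.
Ballots ranking Harbor above Apollo: 2+3+1 = 6.
Apollo wins 30–6, a margin of 24.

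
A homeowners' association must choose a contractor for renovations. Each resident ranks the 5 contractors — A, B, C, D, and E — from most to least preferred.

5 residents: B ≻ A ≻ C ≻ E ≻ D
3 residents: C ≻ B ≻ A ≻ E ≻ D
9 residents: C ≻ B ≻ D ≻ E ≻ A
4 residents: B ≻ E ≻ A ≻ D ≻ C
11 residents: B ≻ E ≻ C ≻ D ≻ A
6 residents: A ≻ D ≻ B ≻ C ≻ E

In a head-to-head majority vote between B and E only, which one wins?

Ballots ranking B above E: 5+3+9+4+11+6 = 38.
Ballots ranking E above B: 0.
B wins the head-to-head, 38–0.

B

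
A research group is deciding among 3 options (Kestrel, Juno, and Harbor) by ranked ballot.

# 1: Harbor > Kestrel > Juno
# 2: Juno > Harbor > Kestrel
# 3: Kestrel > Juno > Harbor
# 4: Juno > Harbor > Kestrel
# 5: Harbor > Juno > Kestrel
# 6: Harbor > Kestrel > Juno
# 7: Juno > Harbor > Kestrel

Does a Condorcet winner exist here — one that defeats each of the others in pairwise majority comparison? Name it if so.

Juno

Head-to-head results (7 voters total):
Kestrel vs Juno: Juno wins 4–3.
Kestrel vs Harbor: Harbor wins 6–1.
Juno vs Harbor: Juno wins 4–3.
Juno beats each rival — Kestrel (4–3), Harbor (4–3) — so Juno is the Condorcet winner.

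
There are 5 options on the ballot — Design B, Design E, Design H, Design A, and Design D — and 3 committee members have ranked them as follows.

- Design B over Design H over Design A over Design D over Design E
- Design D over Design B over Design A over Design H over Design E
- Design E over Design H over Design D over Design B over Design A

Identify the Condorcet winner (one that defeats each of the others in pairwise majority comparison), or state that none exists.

There is no Condorcet winner

Head-to-head results (3 voters total):
Design B vs Design E: Design B wins 2–1.
Design B vs Design H: Design B wins 2–1.
Design B vs Design A: Design B wins 3–0.
Design B vs Design D: Design D wins 2–1.
Design E vs Design H: Design H wins 2–1.
Design E vs Design A: Design A wins 2–1.
Design E vs Design D: Design D wins 2–1.
Design H vs Design A: Design H wins 2–1.
Design H vs Design D: Design H wins 2–1.
Design A vs Design D: Design D wins 2–1.
No candidate beats all others: Design B beats Design H beats Design D beats Design B, a majority cycle.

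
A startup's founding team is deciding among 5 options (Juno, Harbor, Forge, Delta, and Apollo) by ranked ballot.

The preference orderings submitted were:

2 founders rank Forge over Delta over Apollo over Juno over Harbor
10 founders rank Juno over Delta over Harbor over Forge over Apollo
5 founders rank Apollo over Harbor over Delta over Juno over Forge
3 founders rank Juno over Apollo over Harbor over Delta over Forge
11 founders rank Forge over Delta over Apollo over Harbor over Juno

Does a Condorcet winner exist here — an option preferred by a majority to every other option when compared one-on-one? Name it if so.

Head-to-head results (31 voters total):
Juno vs Harbor: Harbor wins 16–15.
Juno vs Forge: Juno wins 18–13.
Juno vs Delta: Delta wins 18–13.
Juno vs Apollo: Apollo wins 18–13.
Harbor vs Forge: Harbor wins 18–13.
Harbor vs Delta: Delta wins 23–8.
Harbor vs Apollo: Apollo wins 21–10.
Forge vs Delta: Delta wins 18–13.
Forge vs Apollo: Forge wins 23–8.
Delta vs Apollo: Delta wins 23–8.
Delta beats each rival — Juno (18–13), Harbor (23–8), Forge (18–13), Apollo (23–8) — so Delta is the Condorcet winner.

Delta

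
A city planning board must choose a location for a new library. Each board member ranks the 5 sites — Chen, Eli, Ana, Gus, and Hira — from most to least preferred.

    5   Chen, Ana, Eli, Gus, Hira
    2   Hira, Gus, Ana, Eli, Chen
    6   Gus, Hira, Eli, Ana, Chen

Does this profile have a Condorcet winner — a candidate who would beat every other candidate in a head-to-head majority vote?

Head-to-head results (13 voters total):
Chen vs Eli: Eli wins 8–5.
Chen vs Ana: Ana wins 8–5.
Chen vs Gus: Gus wins 8–5.
Chen vs Hira: Hira wins 8–5.
Eli vs Ana: Ana wins 7–6.
Eli vs Gus: Gus wins 8–5.
Eli vs Hira: Hira wins 8–5.
Ana vs Gus: Gus wins 8–5.
Ana vs Hira: Hira wins 8–5.
Gus vs Hira: Gus wins 11–2.
Gus beats each rival — Chen (8–5), Eli (8–5), Ana (8–5), Hira (11–2) — so Gus is the Condorcet winner.

Yes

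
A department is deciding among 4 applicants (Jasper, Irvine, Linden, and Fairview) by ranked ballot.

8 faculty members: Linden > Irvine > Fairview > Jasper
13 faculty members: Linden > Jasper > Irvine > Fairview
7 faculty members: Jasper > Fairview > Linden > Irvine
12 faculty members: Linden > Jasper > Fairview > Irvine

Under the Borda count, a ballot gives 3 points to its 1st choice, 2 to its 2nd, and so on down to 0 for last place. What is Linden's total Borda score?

Borda scores:
  Jasper: 8·0 + 13·2 + 7·3 + 12·2 = 71
  Irvine: 8·2 + 13·1 + 7·0 + 12·0 = 29
  Linden: 8·3 + 13·3 + 7·1 + 12·3 = 106
  Fairview: 8·1 + 13·0 + 7·2 + 12·1 = 34

106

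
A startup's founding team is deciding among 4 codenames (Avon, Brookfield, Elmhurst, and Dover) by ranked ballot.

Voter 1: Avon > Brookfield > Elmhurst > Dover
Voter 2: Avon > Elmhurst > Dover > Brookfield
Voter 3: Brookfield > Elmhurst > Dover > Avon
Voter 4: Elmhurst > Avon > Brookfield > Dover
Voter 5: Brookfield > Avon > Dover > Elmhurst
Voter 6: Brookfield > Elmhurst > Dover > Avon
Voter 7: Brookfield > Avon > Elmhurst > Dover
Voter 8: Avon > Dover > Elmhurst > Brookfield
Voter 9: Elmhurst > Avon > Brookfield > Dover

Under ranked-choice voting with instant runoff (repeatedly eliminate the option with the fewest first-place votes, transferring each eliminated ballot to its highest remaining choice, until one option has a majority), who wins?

Avon

Round 1: Brookfield 4, Avon 3, Elmhurst 2, Dover 0. Dover has the fewest and is eliminated.
Round 2: Brookfield 4, Avon 3, Elmhurst 2. Elmhurst has the fewest and is eliminated.
Round 3: Avon 5, Brookfield 4. Avon has a majority.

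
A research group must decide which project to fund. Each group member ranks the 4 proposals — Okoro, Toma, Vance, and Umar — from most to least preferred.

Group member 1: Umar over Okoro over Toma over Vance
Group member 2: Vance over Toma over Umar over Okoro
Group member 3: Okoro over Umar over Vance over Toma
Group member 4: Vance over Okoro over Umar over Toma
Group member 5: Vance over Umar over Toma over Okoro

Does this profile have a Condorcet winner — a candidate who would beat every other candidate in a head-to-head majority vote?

Head-to-head results (5 voters total):
Okoro vs Toma: Okoro wins 3–2.
Okoro vs Vance: Vance wins 3–2.
Okoro vs Umar: Umar wins 3–2.
Toma vs Vance: Vance wins 4–1.
Toma vs Umar: Umar wins 4–1.
Vance vs Umar: Vance wins 3–2.
Vance beats each rival — Okoro (3–2), Toma (4–1), Umar (3–2) — so Vance is the Condorcet winner.

Yes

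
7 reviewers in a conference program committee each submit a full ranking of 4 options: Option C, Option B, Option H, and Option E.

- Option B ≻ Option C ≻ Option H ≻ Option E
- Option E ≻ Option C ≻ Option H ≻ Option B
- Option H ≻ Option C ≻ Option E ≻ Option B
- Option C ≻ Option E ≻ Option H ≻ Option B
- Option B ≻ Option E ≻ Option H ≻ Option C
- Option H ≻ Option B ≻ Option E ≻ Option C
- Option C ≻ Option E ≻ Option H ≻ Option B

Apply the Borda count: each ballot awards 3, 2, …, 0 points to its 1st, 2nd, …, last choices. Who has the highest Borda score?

Option C

Borda scores:
  Option C: 2 + 2 + 2 + 3 + 0 + 0 + 3 = 12
  Option B: 3 + 0 + 0 + 0 + 3 + 2 + 0 = 8
  Option H: 1 + 1 + 3 + 1 + 1 + 3 + 1 = 11
  Option E: 0 + 3 + 1 + 2 + 2 + 1 + 2 = 11
Option C has the highest total.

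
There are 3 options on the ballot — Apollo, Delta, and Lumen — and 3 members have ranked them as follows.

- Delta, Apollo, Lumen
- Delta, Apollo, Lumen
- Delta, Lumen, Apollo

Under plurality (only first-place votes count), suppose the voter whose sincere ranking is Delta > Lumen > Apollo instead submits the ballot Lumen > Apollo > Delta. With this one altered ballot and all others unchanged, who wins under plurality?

Delta

First-place totals with the altered ballot: Apollo 0, Delta 2, Lumen 1.
The winner is unchanged: still Delta.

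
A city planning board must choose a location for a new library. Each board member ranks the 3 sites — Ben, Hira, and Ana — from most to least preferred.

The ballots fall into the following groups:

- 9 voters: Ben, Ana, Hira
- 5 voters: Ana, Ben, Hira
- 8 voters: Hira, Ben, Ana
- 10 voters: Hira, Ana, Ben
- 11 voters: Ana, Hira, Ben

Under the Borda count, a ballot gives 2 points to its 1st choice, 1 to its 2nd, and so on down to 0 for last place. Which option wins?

Borda scores:
  Ben: 9·2 + 5·1 + 8·1 + 10·0 + 11·0 = 31
  Hira: 9·0 + 5·0 + 8·2 + 10·2 + 11·1 = 47
  Ana: 9·1 + 5·2 + 8·0 + 10·1 + 11·2 = 51
Ana has the highest total.

Ana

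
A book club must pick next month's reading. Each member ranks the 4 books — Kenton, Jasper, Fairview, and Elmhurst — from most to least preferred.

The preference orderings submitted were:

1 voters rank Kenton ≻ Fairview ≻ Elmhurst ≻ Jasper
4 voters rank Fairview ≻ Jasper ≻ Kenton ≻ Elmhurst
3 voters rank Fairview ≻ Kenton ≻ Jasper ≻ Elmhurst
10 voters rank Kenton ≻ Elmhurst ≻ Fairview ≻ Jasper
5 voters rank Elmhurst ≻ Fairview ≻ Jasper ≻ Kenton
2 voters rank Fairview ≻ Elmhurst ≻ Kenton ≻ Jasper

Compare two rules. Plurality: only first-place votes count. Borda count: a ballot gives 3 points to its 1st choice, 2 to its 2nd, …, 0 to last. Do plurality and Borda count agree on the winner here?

No

Plurality first-place counts: Kenton 11, Jasper 0, Fairview 9, Elmhurst 5 → Kenton.
Borda totals: Kenton 45, Jasper 16, Fairview 49, Elmhurst 40 → Fairview.
The two rules disagree: plurality picks Kenton, Borda picks Fairview.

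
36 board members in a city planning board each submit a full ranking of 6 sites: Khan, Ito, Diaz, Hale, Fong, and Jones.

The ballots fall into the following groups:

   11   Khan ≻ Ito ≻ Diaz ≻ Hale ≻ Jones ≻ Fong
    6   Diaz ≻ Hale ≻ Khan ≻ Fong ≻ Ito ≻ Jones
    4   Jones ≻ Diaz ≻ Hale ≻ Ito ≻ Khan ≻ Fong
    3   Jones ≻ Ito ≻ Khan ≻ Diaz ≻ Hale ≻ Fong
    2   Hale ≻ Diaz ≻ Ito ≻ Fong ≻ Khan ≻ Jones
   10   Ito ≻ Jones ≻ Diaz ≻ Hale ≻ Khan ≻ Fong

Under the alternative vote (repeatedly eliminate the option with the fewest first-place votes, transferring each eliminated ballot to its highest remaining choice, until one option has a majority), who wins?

Round 1: Khan 11, Ito 10, Jones 7, Diaz 6, Hale 2, Fong 0. Fong has the fewest and is eliminated.
Round 2: Khan 11, Ito 10, Jones 7, Diaz 6, Hale 2. Hale has the fewest and is eliminated.
Round 3: Khan 11, Ito 10, Diaz 8, Jones 7. Jones has the fewest and is eliminated.
Round 4: Ito 13, Diaz 12, Khan 11. Khan has the fewest and is eliminated.
Round 5: Ito 24, Diaz 12. Ito has a majority.

Ito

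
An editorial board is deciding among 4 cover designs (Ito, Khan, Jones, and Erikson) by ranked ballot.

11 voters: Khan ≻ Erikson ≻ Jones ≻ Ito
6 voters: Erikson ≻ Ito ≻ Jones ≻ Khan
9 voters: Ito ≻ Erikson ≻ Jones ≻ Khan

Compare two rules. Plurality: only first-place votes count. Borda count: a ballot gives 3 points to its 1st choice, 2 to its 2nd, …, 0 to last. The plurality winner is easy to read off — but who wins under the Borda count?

Plurality first-place counts: Ito 9, Khan 11, Jones 0, Erikson 6 → Khan.
Borda totals: Ito 39, Khan 33, Jones 26, Erikson 58 → Erikson.

Erikson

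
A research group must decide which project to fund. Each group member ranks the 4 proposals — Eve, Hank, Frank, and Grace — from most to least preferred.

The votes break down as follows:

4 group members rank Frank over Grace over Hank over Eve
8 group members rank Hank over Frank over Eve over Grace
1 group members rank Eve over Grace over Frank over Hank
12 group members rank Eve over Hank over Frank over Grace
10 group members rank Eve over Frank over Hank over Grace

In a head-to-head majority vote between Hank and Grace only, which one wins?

Ballots ranking Hank above Grace: 8+12+10 = 30.
Ballots ranking Grace above Hank: 4+1 = 5.
Hank wins the head-to-head, 30–5.

Hank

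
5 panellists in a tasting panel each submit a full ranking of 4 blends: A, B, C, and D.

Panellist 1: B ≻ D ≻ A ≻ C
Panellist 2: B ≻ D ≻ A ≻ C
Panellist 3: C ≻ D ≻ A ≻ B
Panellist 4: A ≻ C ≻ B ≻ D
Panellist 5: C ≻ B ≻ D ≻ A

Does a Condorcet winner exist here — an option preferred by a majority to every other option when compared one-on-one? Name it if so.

None — there is no Condorcet winner

Head-to-head results (5 voters total):
A vs B: B wins 3–2.
A vs C: A wins 3–2.
A vs D: D wins 4–1.
B vs C: C wins 3–2.
B vs D: B wins 4–1.
C vs D: C wins 3–2.
No candidate beats all others: A beats C beats B beats A, a majority cycle.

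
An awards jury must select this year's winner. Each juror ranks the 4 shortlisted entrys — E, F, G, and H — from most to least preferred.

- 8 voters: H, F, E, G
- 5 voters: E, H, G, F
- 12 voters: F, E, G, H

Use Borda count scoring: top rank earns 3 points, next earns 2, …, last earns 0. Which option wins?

Borda scores:
  E: 8·1 + 5·3 + 12·2 = 47
  F: 8·2 + 5·0 + 12·3 = 52
  G: 8·0 + 5·1 + 12·1 = 17
  H: 8·3 + 5·2 + 12·0 = 34
F has the highest total.

F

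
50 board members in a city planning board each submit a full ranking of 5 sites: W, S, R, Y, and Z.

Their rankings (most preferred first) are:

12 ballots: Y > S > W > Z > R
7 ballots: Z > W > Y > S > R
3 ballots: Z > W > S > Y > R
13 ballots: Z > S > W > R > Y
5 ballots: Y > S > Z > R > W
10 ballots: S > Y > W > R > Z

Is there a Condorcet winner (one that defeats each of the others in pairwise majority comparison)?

Yes

Head-to-head results (50 voters total):
W vs S: S wins 40–10.
W vs R: W wins 45–5.
W vs Y: Y wins 27–23.
W vs Z: Z wins 28–22.
S vs R: S wins 50–0.
S vs Y: S wins 26–24.
S vs Z: S wins 27–23.
R vs Y: Y wins 37–13.
R vs Z: Z wins 40–10.
Y vs Z: Y wins 27–23.
S beats each rival — W (40–10), R (50–0), Y (26–24), Z (27–23) — so S is the Condorcet winner.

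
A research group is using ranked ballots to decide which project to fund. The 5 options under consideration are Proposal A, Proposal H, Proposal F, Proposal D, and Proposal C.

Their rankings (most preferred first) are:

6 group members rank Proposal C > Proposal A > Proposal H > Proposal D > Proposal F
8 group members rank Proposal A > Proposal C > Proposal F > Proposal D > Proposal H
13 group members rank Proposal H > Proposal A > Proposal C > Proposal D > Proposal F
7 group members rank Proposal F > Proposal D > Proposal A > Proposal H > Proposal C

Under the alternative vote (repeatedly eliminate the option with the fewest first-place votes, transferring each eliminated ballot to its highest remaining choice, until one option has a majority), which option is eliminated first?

Round 1: Proposal H 13, Proposal A 8, Proposal F 7, Proposal C 6, Proposal D 0. Proposal D has the fewest and is eliminated.
Round 2: Proposal H 13, Proposal A 8, Proposal F 7, Proposal C 6. Proposal C has the fewest and is eliminated.
Round 3: Proposal A 14, Proposal H 13, Proposal F 7. Proposal F has the fewest and is eliminated.
Round 4: Proposal A 21, Proposal H 13. Proposal A has a majority.

Proposal D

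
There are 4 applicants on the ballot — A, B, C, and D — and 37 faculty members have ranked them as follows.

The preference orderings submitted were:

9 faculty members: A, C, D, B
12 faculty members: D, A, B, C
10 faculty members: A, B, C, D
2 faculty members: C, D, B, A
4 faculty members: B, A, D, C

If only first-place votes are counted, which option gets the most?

First-place vote totals:
  A: 19
  B: 4
  C: 2
  D: 12
A has the most first-place votes.

A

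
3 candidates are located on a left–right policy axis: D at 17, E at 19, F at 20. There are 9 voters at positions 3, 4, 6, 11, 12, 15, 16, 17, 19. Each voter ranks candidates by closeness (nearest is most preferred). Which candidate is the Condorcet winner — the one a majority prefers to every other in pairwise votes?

D

With single-peaked preferences on a line, the Condorcet winner is the candidate closest to the median voter.
The median voter (position 12) is closest to D at 17.
Check: D vs E — voters closer to D: 8 of 9.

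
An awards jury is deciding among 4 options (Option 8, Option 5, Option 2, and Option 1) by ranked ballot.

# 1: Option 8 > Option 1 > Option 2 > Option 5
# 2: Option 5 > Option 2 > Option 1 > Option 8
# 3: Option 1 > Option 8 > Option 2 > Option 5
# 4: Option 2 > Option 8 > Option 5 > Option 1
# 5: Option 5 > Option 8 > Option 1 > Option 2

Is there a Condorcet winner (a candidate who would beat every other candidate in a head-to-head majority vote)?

Head-to-head results (5 voters total):
Option 8 vs Option 5: Option 8 wins 3–2.
Option 8 vs Option 2: Option 8 wins 3–2.
Option 8 vs Option 1: Option 8 wins 3–2.
Option 5 vs Option 2: Option 2 wins 3–2.
Option 5 vs Option 1: Option 5 wins 3–2.
Option 2 vs Option 1: Option 1 wins 3–2.
Option 8 beats each rival — Option 5 (3–2), Option 2 (3–2), Option 1 (3–2) — so Option 8 is the Condorcet winner.

Yes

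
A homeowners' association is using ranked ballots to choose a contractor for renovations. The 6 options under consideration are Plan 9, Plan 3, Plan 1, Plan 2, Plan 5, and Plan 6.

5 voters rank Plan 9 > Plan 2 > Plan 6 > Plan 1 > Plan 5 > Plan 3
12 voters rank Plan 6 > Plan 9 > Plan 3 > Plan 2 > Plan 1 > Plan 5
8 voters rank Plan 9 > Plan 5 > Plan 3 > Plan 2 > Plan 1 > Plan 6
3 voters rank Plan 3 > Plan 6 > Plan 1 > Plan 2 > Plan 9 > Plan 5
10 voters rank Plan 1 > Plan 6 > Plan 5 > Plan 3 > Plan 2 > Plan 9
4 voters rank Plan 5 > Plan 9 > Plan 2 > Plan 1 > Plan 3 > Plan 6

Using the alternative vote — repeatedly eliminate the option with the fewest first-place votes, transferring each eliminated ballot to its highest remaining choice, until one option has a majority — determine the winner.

Round 1: Plan 9 13, Plan 6 12, Plan 1 10, Plan 5 4, Plan 3 3, Plan 2 0. Plan 2 has the fewest and is eliminated.
Round 2: Plan 9 13, Plan 6 12, Plan 1 10, Plan 5 4, Plan 3 3. Plan 3 has the fewest and is eliminated.
Round 3: Plan 6 15, Plan 9 13, Plan 1 10, Plan 5 4. Plan 5 has the fewest and is eliminated.
Round 4: Plan 9 17, Plan 6 15, Plan 1 10. Plan 1 has the fewest and is eliminated.
Round 5: Plan 6 25, Plan 9 17. Plan 6 has a majority.

Plan 6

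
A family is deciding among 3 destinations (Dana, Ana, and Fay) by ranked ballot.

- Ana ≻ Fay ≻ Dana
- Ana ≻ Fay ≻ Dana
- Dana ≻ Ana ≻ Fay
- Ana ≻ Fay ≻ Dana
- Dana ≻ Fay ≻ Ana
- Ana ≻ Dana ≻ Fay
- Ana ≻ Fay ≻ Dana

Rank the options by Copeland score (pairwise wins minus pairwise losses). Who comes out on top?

Pairwise results:
  Dana vs Ana: Ana wins 5–2.
  Dana vs Fay: Fay wins 4–3.
  Ana vs Fay: Ana wins 6–1.
Copeland scores (wins − losses):
  Dana: 0 − 2 = -2
  Ana: 2 − 0 = 2
  Fay: 1 − 1 = 0
Ana has the best Copeland score.

Ana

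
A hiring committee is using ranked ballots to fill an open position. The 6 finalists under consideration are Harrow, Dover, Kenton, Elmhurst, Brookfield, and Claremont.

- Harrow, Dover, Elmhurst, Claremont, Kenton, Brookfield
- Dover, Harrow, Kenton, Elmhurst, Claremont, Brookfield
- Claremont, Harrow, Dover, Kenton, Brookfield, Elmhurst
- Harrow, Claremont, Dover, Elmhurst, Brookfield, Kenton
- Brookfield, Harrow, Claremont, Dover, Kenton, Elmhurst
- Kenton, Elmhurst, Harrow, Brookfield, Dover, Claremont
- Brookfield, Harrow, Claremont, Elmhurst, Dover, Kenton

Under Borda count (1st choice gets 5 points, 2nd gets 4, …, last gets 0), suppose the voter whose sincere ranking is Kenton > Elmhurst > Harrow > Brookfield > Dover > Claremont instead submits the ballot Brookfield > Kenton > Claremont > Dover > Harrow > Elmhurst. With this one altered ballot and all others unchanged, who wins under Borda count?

Harrow

Borda totals with the altered ballot: Harrow 27, Dover 20, Kenton 11, Elmhurst 9, Brookfield 17, Claremont 21.
The winner is unchanged: still Harrow.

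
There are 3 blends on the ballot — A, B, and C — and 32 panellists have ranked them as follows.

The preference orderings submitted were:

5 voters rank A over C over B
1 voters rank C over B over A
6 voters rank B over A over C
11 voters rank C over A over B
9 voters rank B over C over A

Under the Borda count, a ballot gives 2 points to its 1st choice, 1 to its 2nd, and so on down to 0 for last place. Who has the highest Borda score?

Borda scores:
  A: 5·2 + 0 + 6·1 + 11·1 + 9·0 = 27
  B: 5·0 + 1 + 6·2 + 11·0 + 9·2 = 31
  C: 5·1 + 2 + 6·0 + 11·2 + 9·1 = 38
C has the highest total.

C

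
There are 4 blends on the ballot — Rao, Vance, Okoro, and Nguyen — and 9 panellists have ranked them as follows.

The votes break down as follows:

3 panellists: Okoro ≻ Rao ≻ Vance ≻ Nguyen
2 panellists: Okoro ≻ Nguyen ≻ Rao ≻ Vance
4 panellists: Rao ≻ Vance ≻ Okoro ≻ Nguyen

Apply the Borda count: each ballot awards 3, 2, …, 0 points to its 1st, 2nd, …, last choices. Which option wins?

Borda scores:
  Rao: 3·2 + 2·1 + 4·3 = 20
  Vance: 3·1 + 2·0 + 4·2 = 11
  Okoro: 3·3 + 2·3 + 4·1 = 19
  Nguyen: 3·0 + 2·2 + 4·0 = 4
Rao has the highest total.

Rao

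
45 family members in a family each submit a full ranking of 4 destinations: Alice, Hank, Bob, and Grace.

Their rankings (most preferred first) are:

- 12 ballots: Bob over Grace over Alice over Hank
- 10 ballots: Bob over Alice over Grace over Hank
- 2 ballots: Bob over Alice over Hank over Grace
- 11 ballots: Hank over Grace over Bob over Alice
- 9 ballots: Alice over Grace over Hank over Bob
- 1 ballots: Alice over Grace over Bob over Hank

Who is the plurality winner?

Bob

First-place vote totals:
  Alice: 10
  Hank: 11
  Bob: 24
  Grace: 0
Bob has the most first-place votes.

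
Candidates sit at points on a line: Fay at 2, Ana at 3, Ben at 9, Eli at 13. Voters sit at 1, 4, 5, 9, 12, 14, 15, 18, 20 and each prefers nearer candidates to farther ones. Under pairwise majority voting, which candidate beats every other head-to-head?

With single-peaked preferences on a line, the Condorcet winner is the candidate closest to the median voter.
The median voter (position 12) is closest to Eli at 13.
Check: Eli vs Ben — voters closer to Eli: 5 of 9.

Eli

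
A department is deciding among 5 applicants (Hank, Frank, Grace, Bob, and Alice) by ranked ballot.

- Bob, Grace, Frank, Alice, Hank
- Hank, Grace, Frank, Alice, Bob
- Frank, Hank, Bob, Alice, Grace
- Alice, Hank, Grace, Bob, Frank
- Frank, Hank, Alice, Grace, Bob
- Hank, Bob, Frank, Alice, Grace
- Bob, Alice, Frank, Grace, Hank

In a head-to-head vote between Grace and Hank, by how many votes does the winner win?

3

Ballots ranking Grace above Hank: 2.
Ballots ranking Hank above Grace: 5.
Hank wins 5–2, a margin of 3.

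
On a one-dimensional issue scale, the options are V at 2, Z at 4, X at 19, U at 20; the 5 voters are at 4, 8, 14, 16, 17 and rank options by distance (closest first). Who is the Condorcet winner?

X

With single-peaked preferences on a line, the Condorcet winner is the candidate closest to the median voter.
The median voter (position 14) is closest to X at 19.
Check: X vs Z — voters closer to X: 3 of 5.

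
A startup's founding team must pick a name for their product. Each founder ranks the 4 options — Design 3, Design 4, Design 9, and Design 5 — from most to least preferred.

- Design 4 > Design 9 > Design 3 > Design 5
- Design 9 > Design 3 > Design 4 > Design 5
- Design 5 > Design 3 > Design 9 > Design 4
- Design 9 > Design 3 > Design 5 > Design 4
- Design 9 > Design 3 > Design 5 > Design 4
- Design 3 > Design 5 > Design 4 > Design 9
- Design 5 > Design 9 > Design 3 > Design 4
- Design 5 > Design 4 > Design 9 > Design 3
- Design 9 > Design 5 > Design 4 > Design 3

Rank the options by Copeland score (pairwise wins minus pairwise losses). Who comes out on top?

Design 9

Pairwise results:
  Design 3 vs Design 4: Design 3 wins 6–3.
  Design 3 vs Design 9: Design 9 wins 7–2.
  Design 3 vs Design 5: Design 3 wins 5–4.
  Design 4 vs Design 9: Design 9 wins 6–3.
  Design 4 vs Design 5: Design 5 wins 7–2.
  Design 9 vs Design 5: Design 9 wins 5–4.
Copeland scores (wins − losses):
  Design 3: 2 − 1 = 1
  Design 4: 0 − 3 = -3
  Design 9: 3 − 0 = 3
  Design 5: 1 − 2 = -1
Design 9 has the best Copeland score.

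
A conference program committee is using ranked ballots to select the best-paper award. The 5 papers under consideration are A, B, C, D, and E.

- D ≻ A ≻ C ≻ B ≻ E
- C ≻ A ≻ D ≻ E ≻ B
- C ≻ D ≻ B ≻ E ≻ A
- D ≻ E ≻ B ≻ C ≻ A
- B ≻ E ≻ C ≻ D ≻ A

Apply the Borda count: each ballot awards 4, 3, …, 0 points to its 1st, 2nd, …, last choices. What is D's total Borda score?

14

Borda scores:
  A: 3 + 3 + 0 + 0 + 0 = 6
  B: 1 + 0 + 2 + 2 + 4 = 9
  C: 2 + 4 + 4 + 1 + 2 = 13
  D: 4 + 2 + 3 + 4 + 1 = 14
  E: 0 + 1 + 1 + 3 + 3 = 8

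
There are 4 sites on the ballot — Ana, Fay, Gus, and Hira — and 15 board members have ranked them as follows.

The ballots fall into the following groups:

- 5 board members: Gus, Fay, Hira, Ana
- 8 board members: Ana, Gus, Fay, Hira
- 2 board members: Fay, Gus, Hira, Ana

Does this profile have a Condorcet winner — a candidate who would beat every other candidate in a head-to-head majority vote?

Yes

Head-to-head results (15 voters total):
Ana vs Fay: Ana wins 8–7.
Ana vs Gus: Ana wins 8–7.
Ana vs Hira: Ana wins 8–7.
Fay vs Gus: Gus wins 13–2.
Fay vs Hira: Fay wins 15–0.
Gus vs Hira: Gus wins 15–0.
Ana beats each rival — Fay (8–7), Gus (8–7), Hira (8–7) — so Ana is the Condorcet winner.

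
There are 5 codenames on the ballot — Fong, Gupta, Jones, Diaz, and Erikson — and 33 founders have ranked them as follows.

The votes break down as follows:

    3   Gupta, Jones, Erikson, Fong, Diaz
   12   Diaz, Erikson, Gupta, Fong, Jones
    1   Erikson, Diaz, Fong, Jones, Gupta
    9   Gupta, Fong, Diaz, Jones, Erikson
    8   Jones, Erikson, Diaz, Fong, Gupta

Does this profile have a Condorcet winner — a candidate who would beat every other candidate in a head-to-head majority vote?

Yes

Head-to-head results (33 voters total):
Fong vs Gupta: Gupta wins 24–9.
Fong vs Jones: Fong wins 22–11.
Fong vs Diaz: Diaz wins 21–12.
Fong vs Erikson: Erikson wins 24–9.
Gupta vs Jones: Gupta wins 24–9.
Gupta vs Diaz: Diaz wins 21–12.
Gupta vs Erikson: Erikson wins 21–12.
Jones vs Diaz: Diaz wins 22–11.
Jones vs Erikson: Jones wins 20–13.
Diaz vs Erikson: Diaz wins 21–12.
Diaz beats each rival — Fong (21–12), Gupta (21–12), Jones (22–11), Erikson (21–12) — so Diaz is the Condorcet winner.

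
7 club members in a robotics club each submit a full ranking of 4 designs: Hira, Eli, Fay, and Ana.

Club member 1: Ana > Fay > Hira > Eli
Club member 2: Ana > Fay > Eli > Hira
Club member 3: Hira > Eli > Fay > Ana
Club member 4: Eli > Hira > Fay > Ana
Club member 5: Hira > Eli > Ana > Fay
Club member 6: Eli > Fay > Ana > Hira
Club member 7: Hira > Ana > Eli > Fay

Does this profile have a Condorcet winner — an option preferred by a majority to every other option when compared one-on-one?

Yes

Head-to-head results (7 voters total):
Hira vs Eli: Hira wins 4–3.
Hira vs Fay: Hira wins 4–3.
Hira vs Ana: Hira wins 4–3.
Eli vs Fay: Eli wins 5–2.
Eli vs Ana: Eli wins 4–3.
Fay vs Ana: Ana wins 4–3.
Hira beats each rival — Eli (4–3), Fay (4–3), Ana (4–3) — so Hira is the Condorcet winner.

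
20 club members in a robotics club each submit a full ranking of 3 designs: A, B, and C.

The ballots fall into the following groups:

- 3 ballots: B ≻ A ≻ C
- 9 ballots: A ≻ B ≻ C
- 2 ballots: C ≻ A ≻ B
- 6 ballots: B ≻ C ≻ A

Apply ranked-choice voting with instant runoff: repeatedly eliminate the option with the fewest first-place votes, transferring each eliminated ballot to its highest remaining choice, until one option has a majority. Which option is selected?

Round 1: A 9, B 9, C 2. C has the fewest and is eliminated.
Round 2: A 11, B 9. A has a majority.

A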